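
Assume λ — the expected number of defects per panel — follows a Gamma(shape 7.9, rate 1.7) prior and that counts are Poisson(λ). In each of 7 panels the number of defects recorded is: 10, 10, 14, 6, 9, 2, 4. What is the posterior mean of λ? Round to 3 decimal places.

Total count ∑xᵢ = 55 over n = 7 panels.
Gamma is conjugate to the Poisson likelihood: posterior is Gamma(shape = 7.9+55 = 62.9, rate = 1.7+7 = 8.7).
Posterior mean = shape/rate = 62.9/8.7 = 7.230.

Posterior mean ≈ 7.230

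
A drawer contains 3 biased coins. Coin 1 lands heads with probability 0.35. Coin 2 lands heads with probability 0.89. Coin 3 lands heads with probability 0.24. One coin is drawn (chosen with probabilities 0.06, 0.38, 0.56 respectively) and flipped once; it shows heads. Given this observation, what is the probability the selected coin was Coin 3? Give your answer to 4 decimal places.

Tabulate prior·likelihood by source: [1] prior 0.06, lik 0.35, product 0.02100; [2] prior 0.38, lik 0.89, product 0.3382; [3] prior 0.56, lik 0.24, product 0.1344.
Normalizing constant = 0.49360; the posterior for Coin 3 is its product over the sum, 0.1344/0.49360 = 0.2723.

Posterior probability ≈ 0.2723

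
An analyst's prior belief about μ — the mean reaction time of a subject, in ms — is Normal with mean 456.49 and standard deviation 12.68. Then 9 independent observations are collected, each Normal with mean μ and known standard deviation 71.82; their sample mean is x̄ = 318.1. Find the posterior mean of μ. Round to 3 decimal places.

Posterior mean ≈ 426.172

Prior precision 1/τ₀² = 1/12.68² = 0.00621959; data precision n/σ² = 9/71.82² = 0.00174482.
Posterior precision = 0.00621959 + 0.00174482 = 0.00796441.
Posterior mean = (0.00621959·456.49 + 0.00174482·318.1) / 0.00796441 = 426.172.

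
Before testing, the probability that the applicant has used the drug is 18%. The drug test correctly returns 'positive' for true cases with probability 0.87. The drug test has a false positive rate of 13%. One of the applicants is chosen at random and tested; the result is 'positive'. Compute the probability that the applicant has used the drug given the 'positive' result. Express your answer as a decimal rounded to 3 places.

P(H | E) ≈ 0.595

Write H for 'the applicant has used the drug'. Prior odds H:¬H = 0.18/0.82 = 0.21951. For the 'positive' outcome, the likelihood ratio is 0.87/0.13 = 6.6923.
Posterior odds = 0.21951 × 6.6923 = 1.4690, so P(H|E) = 1.4690/(1+1.4690) = 0.595.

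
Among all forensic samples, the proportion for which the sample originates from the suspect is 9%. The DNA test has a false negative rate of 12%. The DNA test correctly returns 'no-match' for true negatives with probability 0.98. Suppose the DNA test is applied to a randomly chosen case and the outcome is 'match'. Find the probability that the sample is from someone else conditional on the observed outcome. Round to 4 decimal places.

Let H be the event that the sample originates from the suspect. P(H) = 0.09, so P(¬H) = 0.91. With E the 'match' result, P(E|H) = 0.88 and P(E|¬H) = 0.02.
P(E) = 0.88·0.09 + 0.02·0.91 = 0.079200 + 0.018200 = 0.097400.
By Bayes' theorem, P(H|E) = 0.079200 / 0.097400 = 0.8131. Hence P(¬H|E) = 1 − 0.8131 = 0.1869.

P(¬H | E) ≈ 0.1869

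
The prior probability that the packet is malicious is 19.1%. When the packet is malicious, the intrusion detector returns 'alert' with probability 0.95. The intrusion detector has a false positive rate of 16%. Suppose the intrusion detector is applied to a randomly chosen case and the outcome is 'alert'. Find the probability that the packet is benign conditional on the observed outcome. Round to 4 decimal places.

P(¬H | E) ≈ 0.4164

Let H be the event that the packet is malicious. P(H) = 0.191, so P(¬H) = 0.809. With E the 'alert' result, P(E|H) = 0.95 and P(E|¬H) = 0.16.
P(E) = 0.95·0.191 + 0.16·0.809 = 0.18145 + 0.12944 = 0.31089.
By Bayes' theorem, P(H|E) = 0.18145 / 0.31089 = 0.5836. Hence P(¬H|E) = 1 − 0.5836 = 0.4164.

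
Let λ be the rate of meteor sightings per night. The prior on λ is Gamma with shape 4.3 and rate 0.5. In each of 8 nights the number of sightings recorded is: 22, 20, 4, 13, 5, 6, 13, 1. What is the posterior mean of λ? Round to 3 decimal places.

The Poisson likelihood adds the total count to the shape and the number of exposure periods to the rate. Here ∑xᵢ = 84 and n = 8, so shape 4.3→88.3 and rate 0.5→8.5.
Posterior mean = shape/rate = 88.3/8.5 = 10.388.

Posterior mean ≈ 10.388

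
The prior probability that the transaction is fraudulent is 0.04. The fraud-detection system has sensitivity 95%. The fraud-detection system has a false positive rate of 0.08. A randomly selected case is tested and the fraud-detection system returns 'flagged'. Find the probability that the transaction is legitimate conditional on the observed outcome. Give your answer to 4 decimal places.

Let H be the event that the transaction is fraudulent. P(H) = 0.04, so P(¬H) = 0.96. With E the 'flagged' result, P(E|H) = 0.95 and P(E|¬H) = 0.08.
P(E) = 0.95·0.04 + 0.08·0.96 = 0.038000 + 0.076800 = 0.11480.
By Bayes' theorem, P(H|E) = 0.038000 / 0.11480 = 0.3310. Hence P(¬H|E) = 1 − 0.3310 = 0.6690.

P(¬H | E) ≈ 0.6690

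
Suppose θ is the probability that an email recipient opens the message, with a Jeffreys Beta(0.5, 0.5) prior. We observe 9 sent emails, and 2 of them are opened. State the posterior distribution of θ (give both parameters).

Observing 2 successes and 7 failures updates Beta(0.5, 0.5) by adding the success and failure counts to the two shape parameters: α = 0.5+2 = 2.5, β = 0.5+7 = 7.5.

Posterior: Beta(2.5, 7.5)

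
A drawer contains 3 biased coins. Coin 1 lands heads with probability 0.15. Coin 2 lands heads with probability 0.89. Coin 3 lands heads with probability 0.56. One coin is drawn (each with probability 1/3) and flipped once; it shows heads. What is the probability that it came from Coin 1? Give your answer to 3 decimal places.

P(heads|C1) = 0.15; P(heads|C2) = 0.89; P(heads|C3) = 0.56.
Prior × likelihood for each source: 0.333333·0.15=0.05000, 0.333333·0.89=0.2967, 0.333333·0.56=0.1867. Summing gives P(heads) = 0.53333.
P(Coin 1 | heads) = 0.05000 / 0.53333 = 0.094.

Posterior probability ≈ 0.094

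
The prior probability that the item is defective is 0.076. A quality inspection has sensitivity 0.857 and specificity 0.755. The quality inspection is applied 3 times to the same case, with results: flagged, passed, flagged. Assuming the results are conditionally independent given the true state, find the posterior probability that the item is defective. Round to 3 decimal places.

Let H be the event that the item is defective; start with P(H) = 0.076. P('flagged'|H) = 0.857, P('flagged'|¬H) = 0.245.
Update on result 1 ('flagged'): P(H) ← 0.857·0.0760 / (0.857·0.0760 + 0.245·0.9240) = 0.065132/0.29151 = 0.2234.
Update on result 2 ('passed'): P(H) ← 0.143·0.2234 / (0.143·0.2234 + 0.755·0.7766) = 0.031950/0.61826 = 0.0517.
Update on result 3 ('flagged'): P(H) ← 0.857·0.0517 / (0.857·0.0517 + 0.245·0.9483) = 0.044288/0.27663 = 0.1601.

Posterior P(H) ≈ 0.160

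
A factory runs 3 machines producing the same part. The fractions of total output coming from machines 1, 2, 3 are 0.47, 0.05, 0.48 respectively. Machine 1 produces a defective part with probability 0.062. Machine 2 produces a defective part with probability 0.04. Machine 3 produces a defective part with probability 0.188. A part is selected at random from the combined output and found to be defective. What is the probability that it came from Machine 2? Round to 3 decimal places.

P(defective|M1) = 0.062; P(defective|M2) = 0.04; P(defective|M3) = 0.188.
Prior × likelihood for each source: 0.47·0.062=0.02914, 0.05·0.04=0.002000, 0.48·0.188=0.09024. Summing gives P(defective) = 0.12138.
P(Machine 2 | defective) = 0.002000 / 0.12138 = 0.016.

Posterior probability ≈ 0.016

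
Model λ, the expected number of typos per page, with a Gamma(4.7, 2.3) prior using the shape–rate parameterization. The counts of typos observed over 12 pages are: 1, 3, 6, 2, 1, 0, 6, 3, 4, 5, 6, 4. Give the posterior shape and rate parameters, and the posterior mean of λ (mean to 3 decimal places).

Posterior: Gamma(shape=45.7, rate=14.3); mean ≈ 3.196

Total count ∑xᵢ = 41 over n = 12 pages.
Gamma is conjugate to the Poisson likelihood: posterior is Gamma(shape = 4.7+41 = 45.7, rate = 2.3+12 = 14.3).
E[λ | data] = 45.7/14.3 = 3.196.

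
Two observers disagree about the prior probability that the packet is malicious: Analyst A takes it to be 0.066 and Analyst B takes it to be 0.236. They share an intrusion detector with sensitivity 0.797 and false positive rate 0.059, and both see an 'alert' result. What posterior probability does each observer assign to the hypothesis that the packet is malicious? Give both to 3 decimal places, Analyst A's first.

Analyst A: 0.488; Analyst B: 0.807

The likelihood ratio for an 'alert' result is 0.797/0.059 = 13.508.
Analyst A: prior odds 0.066/0.934 = 0.070664; posterior odds 0.95456; posterior probability 0.488.
Analyst B: prior odds 0.236/0.764 = 0.30890; posterior odds 4.1728; posterior probability 0.807.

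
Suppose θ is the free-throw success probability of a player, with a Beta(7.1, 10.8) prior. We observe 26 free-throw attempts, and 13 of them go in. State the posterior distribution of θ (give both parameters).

Posterior: Beta(20.1, 23.8)

Observing 13 successes and 13 failures updates Beta(7.1, 10.8) by adding the success and failure counts to the two shape parameters: α = 7.1+13 = 20.1, β = 10.8+13 = 23.8.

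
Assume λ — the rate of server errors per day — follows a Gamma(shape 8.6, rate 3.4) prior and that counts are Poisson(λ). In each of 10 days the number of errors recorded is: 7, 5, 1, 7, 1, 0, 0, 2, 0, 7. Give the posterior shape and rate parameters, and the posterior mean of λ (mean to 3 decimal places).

Total count ∑xᵢ = 30 over n = 10 days.
Gamma is conjugate to the Poisson likelihood: posterior is Gamma(shape = 8.6+30 = 38.6, rate = 3.4+10 = 13.4).
E[λ | data] = 38.6/13.4 = 2.881.

Posterior: Gamma(shape=38.6, rate=13.4); mean ≈ 2.881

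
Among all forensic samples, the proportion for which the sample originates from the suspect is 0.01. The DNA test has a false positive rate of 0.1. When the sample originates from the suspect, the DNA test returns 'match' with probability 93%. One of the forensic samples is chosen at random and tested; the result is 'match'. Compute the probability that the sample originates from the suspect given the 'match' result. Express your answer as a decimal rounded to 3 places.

Let H be the event that the sample originates from the suspect. P(H) = 0.01, so P(¬H) = 0.99. With E the 'match' result, P(E|H) = 0.93 and P(E|¬H) = 0.1.
P(E) = 0.93·0.01 + 0.1·0.99 = 0.0093000 + 0.099000 = 0.10830.
By Bayes' theorem, P(H|E) = 0.0093000 / 0.10830 = 0.086.

P(H | E) ≈ 0.086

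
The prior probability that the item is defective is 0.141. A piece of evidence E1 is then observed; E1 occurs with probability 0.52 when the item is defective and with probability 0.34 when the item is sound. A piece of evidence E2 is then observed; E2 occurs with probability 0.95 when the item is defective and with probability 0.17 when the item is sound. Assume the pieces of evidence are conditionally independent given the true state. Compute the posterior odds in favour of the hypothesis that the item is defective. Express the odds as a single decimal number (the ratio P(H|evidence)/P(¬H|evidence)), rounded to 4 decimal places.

Prior odds = 0.141/(1−0.141) = 0.16414. In log-odds, ln(0.16414) = -1.8070.
Add log likelihood ratios: ln(1.5294) + ln(5.5882) = 2.1455.
Posterior log-odds = 0.33854, so posterior odds = exp(0.33854) = 1.4029.

Posterior odds ≈ 1.4029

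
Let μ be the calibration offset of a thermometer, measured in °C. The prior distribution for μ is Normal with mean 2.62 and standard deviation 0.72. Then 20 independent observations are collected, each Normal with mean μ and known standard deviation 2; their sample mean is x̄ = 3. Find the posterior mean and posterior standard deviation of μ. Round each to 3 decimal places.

Posterior mean ≈ 2.894; posterior SD ≈ 0.380

With known σ, the Normal prior is conjugate. Weight on the data is w = (n/σ²)/(n/σ² + 1/τ₀²) = 5.00000/(5.00000+1.92901) = 0.72160.
Posterior mean = w·x̄ + (1−w)·μ₀ = 0.72160·3 + 0.27840·2.62 = 2.894. Posterior variance = 1/(5.00000+1.92901) = 0.144321, so SD = 0.380.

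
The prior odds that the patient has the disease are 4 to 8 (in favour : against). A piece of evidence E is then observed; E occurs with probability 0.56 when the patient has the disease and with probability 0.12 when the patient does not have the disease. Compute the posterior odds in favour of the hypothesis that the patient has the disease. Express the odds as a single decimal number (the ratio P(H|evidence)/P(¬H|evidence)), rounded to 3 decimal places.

Posterior odds ≈ 2.333

Prior odds = 4/8 = 0.50000. In log-odds, ln(0.50000) = -0.69315.
Add log likelihood ratio: ln(4.6667) = 1.5404.
Posterior log-odds = 0.84730, so posterior odds = exp(0.84730) = 2.3333.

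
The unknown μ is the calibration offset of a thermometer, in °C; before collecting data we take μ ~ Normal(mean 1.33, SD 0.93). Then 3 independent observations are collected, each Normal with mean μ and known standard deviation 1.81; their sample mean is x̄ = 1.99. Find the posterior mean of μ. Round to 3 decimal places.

With known σ, the Normal prior is conjugate. Weight on the data is w = (n/σ²)/(n/σ² + 1/τ₀²) = 0.915723/(0.915723+1.15620) = 0.44197.
Posterior mean = w·x̄ + (1−w)·μ₀ = 0.44197·1.99 + 0.55803·1.33 = 1.622.

Posterior mean ≈ 1.622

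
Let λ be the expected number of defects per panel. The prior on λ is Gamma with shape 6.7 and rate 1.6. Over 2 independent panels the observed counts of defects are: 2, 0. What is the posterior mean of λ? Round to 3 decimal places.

Posterior mean ≈ 2.417

Total count ∑xᵢ = 2 over n = 2 panels.
Gamma is conjugate to the Poisson likelihood: posterior is Gamma(shape = 6.7+2 = 8.7, rate = 1.6+2 = 3.6).
Posterior mean = shape/rate = 8.7/3.6 = 2.417.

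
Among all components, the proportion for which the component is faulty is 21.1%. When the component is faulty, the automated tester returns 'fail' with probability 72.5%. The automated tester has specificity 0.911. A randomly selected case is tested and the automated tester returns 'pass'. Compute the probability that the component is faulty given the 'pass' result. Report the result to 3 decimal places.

P(H | E) ≈ 0.075

Write H for 'the component is faulty'. Prior odds H:¬H = 0.211/0.789 = 0.26743. For the 'pass' outcome, the likelihood ratio is 0.275/0.911 = 0.30187.
Posterior odds = 0.26743 × 0.30187 = 0.080727, so P(H|E) = 0.080727/(1+0.080727) = 0.075.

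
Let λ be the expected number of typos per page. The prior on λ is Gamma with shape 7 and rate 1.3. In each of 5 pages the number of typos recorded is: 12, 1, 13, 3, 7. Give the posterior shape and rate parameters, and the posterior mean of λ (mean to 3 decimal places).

Total count ∑xᵢ = 36 over n = 5 pages.
Gamma is conjugate to the Poisson likelihood: posterior is Gamma(shape = 7+36 = 43, rate = 1.3+5 = 6.3).
Posterior mean = shape/rate = 43/6.3 = 6.825.

Posterior: Gamma(shape=43, rate=6.3); mean ≈ 6.825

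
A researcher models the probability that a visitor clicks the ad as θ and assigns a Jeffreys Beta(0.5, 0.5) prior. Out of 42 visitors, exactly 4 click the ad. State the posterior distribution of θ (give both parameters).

Posterior: Beta(4.5, 38.5)

Observing 4 successes and 38 failures updates Beta(0.5, 0.5) by adding the success and failure counts to the two shape parameters: α = 0.5+4 = 4.5, β = 0.5+38 = 38.5.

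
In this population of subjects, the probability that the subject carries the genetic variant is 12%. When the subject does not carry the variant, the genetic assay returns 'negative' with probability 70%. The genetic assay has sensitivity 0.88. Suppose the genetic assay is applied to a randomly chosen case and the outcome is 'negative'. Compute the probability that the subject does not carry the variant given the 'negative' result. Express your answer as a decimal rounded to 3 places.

Let H be the event that the subject carries the genetic variant. P(H) = 0.12, so P(¬H) = 0.88. With E the 'negative' result, P(E|H) = 0.12 and P(E|¬H) = 0.7.
P(E) = 0.12·0.12 + 0.7·0.88 = 0.014400 + 0.61600 = 0.63040.
By Bayes' theorem, P(H|E) = 0.014400 / 0.63040 = 0.023. Hence P(¬H|E) = 1 − 0.023 = 0.977.

P(¬H | E) ≈ 0.977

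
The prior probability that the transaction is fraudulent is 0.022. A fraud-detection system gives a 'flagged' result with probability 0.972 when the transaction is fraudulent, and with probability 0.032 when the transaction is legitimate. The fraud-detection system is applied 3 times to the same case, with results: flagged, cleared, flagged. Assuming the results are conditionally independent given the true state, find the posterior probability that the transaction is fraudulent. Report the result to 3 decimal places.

Posterior P(H) ≈ 0.375

Let H be the event that the transaction is fraudulent; start with P(H) = 0.022. P('flagged'|H) = 0.972, P('flagged'|¬H) = 0.032.
Update on result 1 ('flagged'): P(H) ← 0.972·0.0220 / (0.972·0.0220 + 0.032·0.9780) = 0.021384/0.052680 = 0.4059.
Update on result 2 ('cleared'): P(H) ← 0.028·0.4059 / (0.028·0.4059 + 0.968·0.5941) = 0.011366/0.58643 = 0.0194.
Update on result 3 ('flagged'): P(H) ← 0.972·0.0194 / (0.972·0.0194 + 0.032·0.9806) = 0.018839/0.050218 = 0.3751.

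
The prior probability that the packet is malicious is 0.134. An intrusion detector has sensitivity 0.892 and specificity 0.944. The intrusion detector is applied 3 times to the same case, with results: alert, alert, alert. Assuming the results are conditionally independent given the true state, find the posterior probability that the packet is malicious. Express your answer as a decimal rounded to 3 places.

With H the event that the packet is malicious, the joint likelihood of the observed sequence is P(data|H) = 0.892·0.892·0.892 = 0.70973 and P(data|¬H) = 0.056·0.056·0.056 = 0.00017562.
Bayes: P(H|data) = 0.134·0.70973 / (0.134·0.70973 + 0.866·0.00017562) = 0.095104/0.095256 = 0.9984.

Posterior P(H) ≈ 0.998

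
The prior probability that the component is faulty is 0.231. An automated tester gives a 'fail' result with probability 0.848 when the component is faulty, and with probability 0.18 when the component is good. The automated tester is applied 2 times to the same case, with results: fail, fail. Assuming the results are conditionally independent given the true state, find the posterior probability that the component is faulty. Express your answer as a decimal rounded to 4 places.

Let H be the event that the component is faulty; start with P(H) = 0.231. P('fail'|H) = 0.848, P('fail'|¬H) = 0.18.
Update on result 1 ('fail'): P(H) ← 0.848·0.2310 / (0.848·0.2310 + 0.18·0.7690) = 0.19589/0.33431 = 0.5860.
Update on result 2 ('fail'): P(H) ← 0.848·0.5860 / (0.848·0.5860 + 0.18·0.4140) = 0.49689/0.57142 = 0.8696.

Posterior P(H) ≈ 0.8696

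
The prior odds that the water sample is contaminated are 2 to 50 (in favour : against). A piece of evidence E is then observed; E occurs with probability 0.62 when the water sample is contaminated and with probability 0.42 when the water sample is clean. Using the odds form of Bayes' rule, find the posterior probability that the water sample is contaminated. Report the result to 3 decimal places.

Posterior probability ≈ 0.056

Prior odds = 2/50 = 0.040000.
Likelihood ratio for E = 0.62/0.42 = 1.4762.
Posterior odds = prior odds × LR = 0.059048.
Posterior probability = odds/(1+odds) = 0.059048/1.0590 = 0.056.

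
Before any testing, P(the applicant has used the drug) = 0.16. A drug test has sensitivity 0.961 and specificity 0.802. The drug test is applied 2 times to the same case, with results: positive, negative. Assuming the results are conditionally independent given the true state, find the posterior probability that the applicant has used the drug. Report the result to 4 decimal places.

Posterior P(H) ≈ 0.0430

Let H be the event that the applicant has used the drug; start with P(H) = 0.16. P('positive'|H) = 0.961, P('positive'|¬H) = 0.198.
Update on result 1 ('positive'): P(H) ← 0.961·0.1600 / (0.961·0.1600 + 0.198·0.8400) = 0.15376/0.32008 = 0.4804.
Update on result 2 ('negative'): P(H) ← 0.039·0.4804 / (0.039·0.4804 + 0.802·0.5196) = 0.018735/0.43547 = 0.0430.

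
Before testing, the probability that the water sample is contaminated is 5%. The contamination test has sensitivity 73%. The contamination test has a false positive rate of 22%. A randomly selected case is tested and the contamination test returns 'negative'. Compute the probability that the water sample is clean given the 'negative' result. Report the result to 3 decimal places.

Write H for 'the water sample is contaminated'. Prior odds H:¬H = 0.05/0.95 = 0.052632. For the 'negative' outcome, the likelihood ratio is 0.27/0.78 = 0.34615.
Posterior odds = 0.052632 × 0.34615 = 0.018219, so P(H|E) = 0.018219/(1+0.018219) = 0.018. Then P(¬H|E) = 1 − 0.018 = 0.982.

P(¬H | E) ≈ 0.982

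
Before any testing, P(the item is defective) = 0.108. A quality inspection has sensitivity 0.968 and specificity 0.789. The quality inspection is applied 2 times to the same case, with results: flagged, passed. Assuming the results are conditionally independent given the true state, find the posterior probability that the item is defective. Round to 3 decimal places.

Posterior P(H) ≈ 0.022

Let H be the event that the item is defective; start with P(H) = 0.108. P('flagged'|H) = 0.968, P('flagged'|¬H) = 0.211.
Update on result 1 ('flagged'): P(H) ← 0.968·0.1080 / (0.968·0.1080 + 0.211·0.8920) = 0.10454/0.29276 = 0.3571.
Update on result 2 ('passed'): P(H) ← 0.032·0.3571 / (0.032·0.3571 + 0.789·0.6429) = 0.011427/0.51867 = 0.0220.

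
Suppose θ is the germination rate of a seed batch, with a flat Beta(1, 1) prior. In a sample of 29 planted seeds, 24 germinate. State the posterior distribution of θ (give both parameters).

Posterior: Beta(25, 6)

The binomial likelihood is conjugate to the Beta prior: with 24 successes and 5 failures, the posterior is Beta(1+24, 1+5) = Beta(25, 6).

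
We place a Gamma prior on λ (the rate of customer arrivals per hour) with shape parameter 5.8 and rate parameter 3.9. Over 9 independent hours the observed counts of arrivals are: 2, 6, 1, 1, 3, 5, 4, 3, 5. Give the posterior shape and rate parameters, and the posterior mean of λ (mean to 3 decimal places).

Posterior: Gamma(shape=35.8, rate=12.9); mean ≈ 2.775

Total count ∑xᵢ = 30 over n = 9 hours.
Gamma is conjugate to the Poisson likelihood: posterior is Gamma(shape = 5.8+30 = 35.8, rate = 3.9+9 = 12.9).
E[λ | data] = 35.8/12.9 = 2.775.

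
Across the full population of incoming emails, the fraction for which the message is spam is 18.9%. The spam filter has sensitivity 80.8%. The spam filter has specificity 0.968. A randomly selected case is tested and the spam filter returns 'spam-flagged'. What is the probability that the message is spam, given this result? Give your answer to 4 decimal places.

P(H | E) ≈ 0.8547

Write H for 'the message is spam'. Prior odds H:¬H = 0.189/0.811 = 0.23305. For the 'spam-flagged' outcome, the likelihood ratio is 0.808/0.032 = 25.250.
Posterior odds = 0.23305 × 25.250 = 5.8844, so P(H|E) = 5.8844/(1+5.8844) = 0.8547.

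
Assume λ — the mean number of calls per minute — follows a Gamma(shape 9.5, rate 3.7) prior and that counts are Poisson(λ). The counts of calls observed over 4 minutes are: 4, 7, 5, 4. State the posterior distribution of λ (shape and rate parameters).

The Poisson likelihood adds the total count to the shape and the number of exposure periods to the rate. Here ∑xᵢ = 20 and n = 4, so shape 9.5→29.5 and rate 3.7→7.7.

Posterior: Gamma(shape=29.5, rate=7.7)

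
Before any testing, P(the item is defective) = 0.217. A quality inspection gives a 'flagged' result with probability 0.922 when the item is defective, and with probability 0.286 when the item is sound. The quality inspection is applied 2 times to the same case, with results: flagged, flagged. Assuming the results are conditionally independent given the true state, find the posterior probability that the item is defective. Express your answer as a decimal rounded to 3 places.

Posterior P(H) ≈ 0.742

Let H be the event that the item is defective; start with P(H) = 0.217. P('flagged'|H) = 0.922, P('flagged'|¬H) = 0.286.
Update on result 1 ('flagged'): P(H) ← 0.922·0.2170 / (0.922·0.2170 + 0.286·0.7830) = 0.20007/0.42401 = 0.4719.
Update on result 2 ('flagged'): P(H) ← 0.922·0.4719 / (0.922·0.4719 + 0.286·0.5281) = 0.43505/0.58610 = 0.7423.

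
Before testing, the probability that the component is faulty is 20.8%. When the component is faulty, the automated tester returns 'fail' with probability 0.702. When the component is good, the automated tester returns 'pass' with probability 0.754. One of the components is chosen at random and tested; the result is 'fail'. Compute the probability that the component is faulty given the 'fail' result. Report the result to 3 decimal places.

P(H | E) ≈ 0.428

Write H for 'the component is faulty'. Prior odds H:¬H = 0.208/0.792 = 0.26263. For the 'fail' outcome, the likelihood ratio is 0.702/0.246 = 2.8537.
Posterior odds = 0.26263 × 2.8537 = 0.74945, so P(H|E) = 0.74945/(1+0.74945) = 0.428.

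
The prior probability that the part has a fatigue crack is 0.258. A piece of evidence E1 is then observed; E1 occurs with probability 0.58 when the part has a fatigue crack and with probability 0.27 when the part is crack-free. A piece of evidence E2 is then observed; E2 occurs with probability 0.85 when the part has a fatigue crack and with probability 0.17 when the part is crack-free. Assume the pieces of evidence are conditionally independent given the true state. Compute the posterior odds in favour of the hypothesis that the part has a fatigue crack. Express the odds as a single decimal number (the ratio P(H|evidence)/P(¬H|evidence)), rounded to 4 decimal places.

Prior odds = 0.258/(1−0.258) = 0.34771.
Likelihood ratio for E1 = 0.58/0.27 = 2.1481.
Likelihood ratio for E2 = 0.85/0.17 = 5.0000.
Posterior odds = prior odds × LR₁ × LR₂ = 3.7347.

Posterior odds ≈ 3.7347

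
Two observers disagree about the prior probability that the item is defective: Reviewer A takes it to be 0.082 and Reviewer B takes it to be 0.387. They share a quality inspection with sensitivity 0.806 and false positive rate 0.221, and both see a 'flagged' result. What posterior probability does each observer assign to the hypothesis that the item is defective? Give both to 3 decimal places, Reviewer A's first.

Reviewer A: 0.246; Reviewer B: 0.697

P('+'|H) = 0.806, P('+'|¬H) = 0.221.
Reviewer A: numerator 0.806·0.082 = 0.066092; evidence = 0.066092+0.221·0.918 = 0.26897; posterior = 0.246.
Reviewer B: numerator 0.806·0.387 = 0.31192; evidence = 0.31192+0.221·0.613 = 0.44740; posterior = 0.697.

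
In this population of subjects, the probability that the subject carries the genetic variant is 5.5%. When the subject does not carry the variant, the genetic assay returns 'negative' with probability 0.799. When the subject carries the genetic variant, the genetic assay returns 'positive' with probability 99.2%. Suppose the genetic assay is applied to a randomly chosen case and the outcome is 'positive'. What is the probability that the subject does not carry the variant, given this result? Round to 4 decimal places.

Let H be the event that the subject carries the genetic variant. P(H) = 0.055, so P(¬H) = 0.945. With E the 'positive' result, P(E|H) = 0.992 and P(E|¬H) = 0.201.
P(E) = 0.992·0.055 + 0.201·0.945 = 0.054560 + 0.18995 = 0.24451.
By Bayes' theorem, P(H|E) = 0.054560 / 0.24451 = 0.2231. Hence P(¬H|E) = 1 − 0.2231 = 0.7769.

P(¬H | E) ≈ 0.7769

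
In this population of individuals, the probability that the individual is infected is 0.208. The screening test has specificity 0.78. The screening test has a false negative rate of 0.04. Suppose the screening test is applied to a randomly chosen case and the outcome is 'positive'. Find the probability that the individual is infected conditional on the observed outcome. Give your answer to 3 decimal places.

P(H | E) ≈ 0.534

Write H for 'the individual is infected'. Prior odds H:¬H = 0.208/0.792 = 0.26263. For the 'positive' outcome, the likelihood ratio is 0.96/0.22 = 4.3636.
Posterior odds = 0.26263 × 4.3636 = 1.1460, so P(H|E) = 1.1460/(1+1.1460) = 0.534.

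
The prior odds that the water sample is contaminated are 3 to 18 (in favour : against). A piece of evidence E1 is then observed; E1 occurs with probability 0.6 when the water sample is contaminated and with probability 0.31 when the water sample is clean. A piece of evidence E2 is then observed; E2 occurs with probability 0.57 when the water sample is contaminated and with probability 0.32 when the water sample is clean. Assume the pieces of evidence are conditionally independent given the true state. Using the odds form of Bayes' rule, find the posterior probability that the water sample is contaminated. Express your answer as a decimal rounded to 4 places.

Posterior probability ≈ 0.3649

Prior odds = 3/18 = 0.16667.
Likelihood ratio for E1 = 0.6/0.31 = 1.9355.
Likelihood ratio for E2 = 0.57/0.32 = 1.7812.
Posterior odds = prior odds × LR₁ × LR₂ = 0.57460.
Posterior probability = odds/(1+odds) = 0.57460/1.5746 = 0.3649.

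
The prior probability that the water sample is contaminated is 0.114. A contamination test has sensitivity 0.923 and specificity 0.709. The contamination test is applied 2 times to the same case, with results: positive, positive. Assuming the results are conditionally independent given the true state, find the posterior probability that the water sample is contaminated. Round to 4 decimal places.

Posterior P(H) ≈ 0.5642

Let H be the event that the water sample is contaminated; start with P(H) = 0.114. P('positive'|H) = 0.923, P('positive'|¬H) = 0.291.
Update on result 1 ('positive'): P(H) ← 0.923·0.1140 / (0.923·0.1140 + 0.291·0.8860) = 0.10522/0.36305 = 0.2898.
Update on result 2 ('positive'): P(H) ← 0.923·0.2898 / (0.923·0.2898 + 0.291·0.7102) = 0.26751/0.47417 = 0.5642.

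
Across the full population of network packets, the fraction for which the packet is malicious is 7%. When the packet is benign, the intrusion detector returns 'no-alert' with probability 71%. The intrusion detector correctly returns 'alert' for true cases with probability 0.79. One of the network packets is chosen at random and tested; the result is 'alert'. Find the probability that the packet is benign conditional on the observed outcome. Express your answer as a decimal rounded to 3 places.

Let H be the event that the packet is malicious. P(H) = 0.07, so P(¬H) = 0.93. With E the 'alert' result, P(E|H) = 0.79 and P(E|¬H) = 0.29.
P(E) = 0.79·0.07 + 0.29·0.93 = 0.055300 + 0.26970 = 0.32500.
By Bayes' theorem, P(H|E) = 0.055300 / 0.32500 = 0.170. Hence P(¬H|E) = 1 − 0.170 = 0.830.

P(¬H | E) ≈ 0.830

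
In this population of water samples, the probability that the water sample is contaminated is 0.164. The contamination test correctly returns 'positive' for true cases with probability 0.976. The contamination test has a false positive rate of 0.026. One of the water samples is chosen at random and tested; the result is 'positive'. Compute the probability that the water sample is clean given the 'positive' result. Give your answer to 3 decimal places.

Write H for 'the water sample is contaminated'. Prior odds H:¬H = 0.164/0.836 = 0.19617. For the 'positive' outcome, the likelihood ratio is 0.976/0.026 = 37.538.
Posterior odds = 0.19617 × 37.538 = 7.3640, so P(H|E) = 7.3640/(1+7.3640) = 0.880. Then P(¬H|E) = 1 − 0.880 = 0.120.

P(¬H | E) ≈ 0.120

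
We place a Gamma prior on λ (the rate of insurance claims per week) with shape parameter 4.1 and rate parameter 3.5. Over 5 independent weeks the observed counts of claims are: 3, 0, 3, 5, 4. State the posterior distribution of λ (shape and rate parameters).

Posterior: Gamma(shape=19.1, rate=8.5)

Total count ∑xᵢ = 15 over n = 5 weeks.
Gamma is conjugate to the Poisson likelihood: posterior is Gamma(shape = 4.1+15 = 19.1, rate = 3.5+5 = 8.5).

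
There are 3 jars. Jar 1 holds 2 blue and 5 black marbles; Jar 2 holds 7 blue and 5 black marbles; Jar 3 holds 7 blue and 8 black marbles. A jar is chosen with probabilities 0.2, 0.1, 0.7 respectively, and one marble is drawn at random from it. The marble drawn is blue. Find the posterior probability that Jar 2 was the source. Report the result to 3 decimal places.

P(blue|Jar 1) = 0.2857; P(blue|Jar 2) = 0.5833; P(blue|Jar 3) = 0.4667.
Prior × likelihood for each source: 0.2·0.2857=0.05714, 0.1·0.5833=0.05833, 0.7·0.4667=0.3267. Summing gives P(blue) = 0.44214.
P(Jar 2 | blue) = 0.05833 / 0.44214 = 0.132.

Posterior probability ≈ 0.132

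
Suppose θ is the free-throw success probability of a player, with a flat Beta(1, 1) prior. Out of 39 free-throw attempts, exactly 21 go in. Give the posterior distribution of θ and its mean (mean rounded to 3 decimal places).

Posterior: Beta(22, 19); mean ≈ 0.537

The binomial likelihood is conjugate to the Beta prior: with 21 successes and 18 failures, the posterior is Beta(1+21, 1+18) = Beta(22, 19).
E[θ | data] = 22/(22+19) = 0.537.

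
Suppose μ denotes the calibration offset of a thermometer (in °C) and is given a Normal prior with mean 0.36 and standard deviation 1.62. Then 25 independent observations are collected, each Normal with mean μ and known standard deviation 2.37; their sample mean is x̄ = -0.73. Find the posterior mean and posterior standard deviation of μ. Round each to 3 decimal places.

With known σ, the Normal prior is conjugate. Weight on the data is w = (n/σ²)/(n/σ² + 1/τ₀²) = 4.45085/(4.45085+0.381039) = 0.92114.
Posterior mean = w·x̄ + (1−w)·μ₀ = 0.92114·-0.73 + 0.078859·0.36 = -0.644. Posterior variance = 1/(4.45085+0.381039) = 0.206958, so SD = 0.455.

Posterior mean ≈ -0.644; posterior SD ≈ 0.455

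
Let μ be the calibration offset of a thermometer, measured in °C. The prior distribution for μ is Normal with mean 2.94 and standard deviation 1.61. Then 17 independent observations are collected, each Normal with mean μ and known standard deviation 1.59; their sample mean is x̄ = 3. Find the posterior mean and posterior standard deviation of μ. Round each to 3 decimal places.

With known σ, the Normal prior is conjugate. Weight on the data is w = (n/σ²)/(n/σ² + 1/τ₀²) = 6.72442/(6.72442+0.385788) = 0.94574.
Posterior mean = w·x̄ + (1−w)·μ₀ = 0.94574·3 + 0.054258·2.94 = 2.997. Posterior variance = 1/(6.72442+0.385788) = 0.140643, so SD = 0.375.

Posterior mean ≈ 2.997; posterior SD ≈ 0.375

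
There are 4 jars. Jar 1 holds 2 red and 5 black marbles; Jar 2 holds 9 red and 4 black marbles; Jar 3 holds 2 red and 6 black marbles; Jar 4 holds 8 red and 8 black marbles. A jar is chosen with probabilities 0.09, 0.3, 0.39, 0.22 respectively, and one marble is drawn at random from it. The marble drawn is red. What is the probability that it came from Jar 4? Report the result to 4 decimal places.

Tabulate prior·likelihood by source: [1] prior 0.09, lik 0.2857, product 0.02571; [2] prior 0.3, lik 0.6923, product 0.2077; [3] prior 0.39, lik 0.25, product 0.09750; [4] prior 0.22, lik 0.5, product 0.1100.
Normalizing constant = 0.44091; the posterior for Jar 4 is its product over the sum, 0.1100/0.44091 = 0.2495.

Posterior probability ≈ 0.2495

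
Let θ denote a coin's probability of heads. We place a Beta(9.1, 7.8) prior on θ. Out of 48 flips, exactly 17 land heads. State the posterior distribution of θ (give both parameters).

Posterior: Beta(26.1, 38.8)

The binomial likelihood is conjugate to the Beta prior: with 17 successes and 31 failures, the posterior is Beta(9.1+17, 7.8+31) = Beta(26.1, 38.8).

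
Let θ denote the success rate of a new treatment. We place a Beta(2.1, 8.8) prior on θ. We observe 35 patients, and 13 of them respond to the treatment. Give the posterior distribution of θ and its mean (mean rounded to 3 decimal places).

Posterior: Beta(15.1, 30.8); mean ≈ 0.329

Observing 13 successes and 22 failures updates Beta(2.1, 8.8) by adding the success and failure counts to the two shape parameters: α = 2.1+13 = 15.1, β = 8.8+22 = 30.8.
Posterior mean = α/(α+β) = 15.1/45.9 = 0.329.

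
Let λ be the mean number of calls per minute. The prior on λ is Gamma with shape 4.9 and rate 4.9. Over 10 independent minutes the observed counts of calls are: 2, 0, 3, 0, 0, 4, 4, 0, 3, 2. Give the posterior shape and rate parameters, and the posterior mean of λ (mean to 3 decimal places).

Posterior: Gamma(shape=22.9, rate=14.9); mean ≈ 1.537

The Poisson likelihood adds the total count to the shape and the number of exposure periods to the rate. Here ∑xᵢ = 18 and n = 10, so shape 4.9→22.9 and rate 4.9→14.9.
E[λ | data] = 22.9/14.9 = 1.537.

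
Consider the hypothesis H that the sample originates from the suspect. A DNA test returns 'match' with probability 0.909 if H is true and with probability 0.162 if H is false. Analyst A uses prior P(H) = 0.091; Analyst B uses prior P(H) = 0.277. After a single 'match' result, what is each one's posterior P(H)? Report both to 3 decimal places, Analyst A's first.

The likelihood ratio for a 'match' result is 0.909/0.162 = 5.6111.
Analyst A: prior odds 0.091/0.909 = 0.10011; posterior odds 0.56173; posterior probability 0.360.
Analyst B: prior odds 0.277/0.723 = 0.38313; posterior odds 2.1498; posterior probability 0.683.

Analyst A: 0.360; Analyst B: 0.683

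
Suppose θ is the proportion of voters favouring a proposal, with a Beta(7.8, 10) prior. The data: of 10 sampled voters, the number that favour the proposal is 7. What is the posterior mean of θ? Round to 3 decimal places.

Observing 7 successes and 3 failures updates Beta(7.8, 10) by adding the success and failure counts to the two shape parameters: α = 7.8+7 = 14.8, β = 10+3 = 13.
Posterior mean = α/(α+β) = 14.8/27.8 = 0.532.

Posterior mean ≈ 0.532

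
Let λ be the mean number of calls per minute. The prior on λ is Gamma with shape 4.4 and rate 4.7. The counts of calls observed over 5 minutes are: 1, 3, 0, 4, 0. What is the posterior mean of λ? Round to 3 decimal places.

Posterior mean ≈ 1.278

The Poisson likelihood adds the total count to the shape and the number of exposure periods to the rate. Here ∑xᵢ = 8 and n = 5, so shape 4.4→12.4 and rate 4.7→9.7.
E[λ | data] = 12.4/9.7 = 1.278.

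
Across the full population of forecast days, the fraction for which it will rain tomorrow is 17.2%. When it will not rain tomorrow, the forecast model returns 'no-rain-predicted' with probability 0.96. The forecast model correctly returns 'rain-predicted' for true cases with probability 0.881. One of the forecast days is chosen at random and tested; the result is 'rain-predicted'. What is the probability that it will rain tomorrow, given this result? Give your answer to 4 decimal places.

Let H be the event that it will rain tomorrow. P(H) = 0.172, so P(¬H) = 0.828. With E the 'rain-predicted' result, P(E|H) = 0.881 and P(E|¬H) = 0.04.
P(E) = 0.881·0.172 + 0.04·0.828 = 0.15153 + 0.033120 = 0.18465.
By Bayes' theorem, P(H|E) = 0.15153 / 0.18465 = 0.8206.

P(H | E) ≈ 0.8206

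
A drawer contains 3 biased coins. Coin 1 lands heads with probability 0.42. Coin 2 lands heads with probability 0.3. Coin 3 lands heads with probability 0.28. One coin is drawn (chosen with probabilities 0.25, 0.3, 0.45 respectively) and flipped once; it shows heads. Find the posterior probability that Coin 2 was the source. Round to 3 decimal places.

Posterior probability ≈ 0.280

P(heads|C1) = 0.42; P(heads|C2) = 0.3; P(heads|C3) = 0.28.
Prior × likelihood for each source: 0.25·0.42=0.1050, 0.3·0.3=0.09000, 0.45·0.28=0.1260. Summing gives P(heads) = 0.32100.
P(Coin 2 | heads) = 0.09000 / 0.32100 = 0.280.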